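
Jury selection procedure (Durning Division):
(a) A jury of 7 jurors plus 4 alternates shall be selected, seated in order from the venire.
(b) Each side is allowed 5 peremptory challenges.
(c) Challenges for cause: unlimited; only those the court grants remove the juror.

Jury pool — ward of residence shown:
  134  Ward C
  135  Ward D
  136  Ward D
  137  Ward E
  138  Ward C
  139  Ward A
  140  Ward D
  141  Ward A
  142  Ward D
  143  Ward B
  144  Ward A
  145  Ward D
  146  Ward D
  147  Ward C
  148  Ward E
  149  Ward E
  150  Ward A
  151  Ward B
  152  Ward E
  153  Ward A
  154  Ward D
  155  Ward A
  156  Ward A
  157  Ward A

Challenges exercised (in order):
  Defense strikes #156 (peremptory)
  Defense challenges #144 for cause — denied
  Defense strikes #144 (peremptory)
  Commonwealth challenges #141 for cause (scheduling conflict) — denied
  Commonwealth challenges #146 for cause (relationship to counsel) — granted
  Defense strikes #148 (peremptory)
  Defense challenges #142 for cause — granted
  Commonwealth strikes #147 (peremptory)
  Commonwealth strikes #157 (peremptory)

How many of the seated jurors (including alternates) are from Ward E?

2

Removed: #142, #144, #146, #147, #148, #156, #157.
Seated (11 incl. alternates): #134, #135, #136, #137, #138, #139, #140, #141, #143, #145, #149.
Of those, in Ward E: #137, #149 → 2.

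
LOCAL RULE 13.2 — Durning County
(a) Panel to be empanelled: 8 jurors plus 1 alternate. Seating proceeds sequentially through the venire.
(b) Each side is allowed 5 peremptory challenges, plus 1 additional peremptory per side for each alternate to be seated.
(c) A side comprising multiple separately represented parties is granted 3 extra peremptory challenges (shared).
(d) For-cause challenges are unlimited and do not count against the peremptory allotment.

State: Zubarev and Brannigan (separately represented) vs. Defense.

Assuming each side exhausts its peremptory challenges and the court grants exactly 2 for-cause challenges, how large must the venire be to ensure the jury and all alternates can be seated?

26

Seats to fill: 8 + 1 alternates = 9.
Peremptories — State: 5 + 1×1 + 3 = 9; Defense: 5 + 1×1 = 6; total 15.
For-cause removals: 2.
Minimum venire: 9 + 15 + 2 = 26.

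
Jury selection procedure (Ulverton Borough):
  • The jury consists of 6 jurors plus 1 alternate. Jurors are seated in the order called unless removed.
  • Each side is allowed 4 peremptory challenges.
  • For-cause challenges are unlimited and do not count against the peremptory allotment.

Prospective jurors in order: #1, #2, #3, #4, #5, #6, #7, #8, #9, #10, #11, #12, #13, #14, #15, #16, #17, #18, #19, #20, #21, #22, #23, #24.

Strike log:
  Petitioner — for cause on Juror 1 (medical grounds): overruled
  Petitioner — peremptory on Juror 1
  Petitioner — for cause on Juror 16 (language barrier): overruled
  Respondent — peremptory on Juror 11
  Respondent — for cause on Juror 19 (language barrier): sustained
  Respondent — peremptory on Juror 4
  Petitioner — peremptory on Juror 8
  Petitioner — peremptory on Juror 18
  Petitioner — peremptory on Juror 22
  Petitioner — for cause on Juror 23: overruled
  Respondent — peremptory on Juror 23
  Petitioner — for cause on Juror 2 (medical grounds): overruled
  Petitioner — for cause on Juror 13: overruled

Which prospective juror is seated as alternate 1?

Removed: #1, #4, #8, #11, #18, #19, #22, #23. (#2, #13, #16 stay — for-cause denied.)
Seating in order: seats 1–6 → #2, #3, #5, #6, #7, #9; alternates → #10.
So alternate 1 is #10.

10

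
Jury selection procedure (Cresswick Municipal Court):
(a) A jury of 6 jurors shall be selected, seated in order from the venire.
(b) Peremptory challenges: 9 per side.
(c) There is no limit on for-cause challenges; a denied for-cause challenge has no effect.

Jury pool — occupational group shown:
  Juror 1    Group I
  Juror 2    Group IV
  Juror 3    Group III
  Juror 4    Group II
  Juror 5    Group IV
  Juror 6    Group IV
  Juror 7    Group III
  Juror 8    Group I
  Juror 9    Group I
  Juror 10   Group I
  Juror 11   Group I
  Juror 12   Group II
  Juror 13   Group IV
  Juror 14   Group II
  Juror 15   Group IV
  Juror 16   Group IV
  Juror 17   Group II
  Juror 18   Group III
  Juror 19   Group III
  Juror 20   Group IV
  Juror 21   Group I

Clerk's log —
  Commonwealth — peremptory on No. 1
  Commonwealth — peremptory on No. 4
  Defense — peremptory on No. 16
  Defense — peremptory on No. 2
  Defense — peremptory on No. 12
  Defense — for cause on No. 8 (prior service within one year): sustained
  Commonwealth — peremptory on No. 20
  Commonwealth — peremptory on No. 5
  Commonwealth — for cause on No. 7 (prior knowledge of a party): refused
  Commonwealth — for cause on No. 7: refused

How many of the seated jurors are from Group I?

Removed: #1, #2, #4, #5, #8, #12, #16, #20.
Seated jurors 1–6: #3, #6, #7, #9, #10, #11.
Of those, in Group I: #9, #10, #11 → 3.

3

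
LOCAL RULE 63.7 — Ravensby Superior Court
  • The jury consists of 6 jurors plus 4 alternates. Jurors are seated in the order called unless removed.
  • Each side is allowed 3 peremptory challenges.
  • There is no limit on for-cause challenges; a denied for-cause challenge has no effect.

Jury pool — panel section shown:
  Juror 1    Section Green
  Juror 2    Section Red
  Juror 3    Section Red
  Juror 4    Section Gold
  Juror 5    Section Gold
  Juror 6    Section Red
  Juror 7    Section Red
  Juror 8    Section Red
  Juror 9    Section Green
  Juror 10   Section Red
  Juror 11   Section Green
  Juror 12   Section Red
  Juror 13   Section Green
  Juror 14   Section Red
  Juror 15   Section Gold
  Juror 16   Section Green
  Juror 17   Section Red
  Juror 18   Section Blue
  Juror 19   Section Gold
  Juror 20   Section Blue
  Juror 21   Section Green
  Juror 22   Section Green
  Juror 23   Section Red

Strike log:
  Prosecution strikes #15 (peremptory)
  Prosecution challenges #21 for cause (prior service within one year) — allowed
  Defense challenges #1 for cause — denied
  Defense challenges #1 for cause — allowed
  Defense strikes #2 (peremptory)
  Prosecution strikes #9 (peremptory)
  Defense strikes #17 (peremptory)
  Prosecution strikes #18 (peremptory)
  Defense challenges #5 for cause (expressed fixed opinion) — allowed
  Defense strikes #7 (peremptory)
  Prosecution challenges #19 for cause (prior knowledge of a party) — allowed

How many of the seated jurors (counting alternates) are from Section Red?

Removed: #1, #2, #5, #7, #9, #15, #17, #18, #19, #21.
Seated (10 incl. alternates): #3, #4, #6, #8, #10, #11, #12, #13, #14, #16.
Of those, in Section Red: #3, #6, #8, #10, #12, #14 → 6.

6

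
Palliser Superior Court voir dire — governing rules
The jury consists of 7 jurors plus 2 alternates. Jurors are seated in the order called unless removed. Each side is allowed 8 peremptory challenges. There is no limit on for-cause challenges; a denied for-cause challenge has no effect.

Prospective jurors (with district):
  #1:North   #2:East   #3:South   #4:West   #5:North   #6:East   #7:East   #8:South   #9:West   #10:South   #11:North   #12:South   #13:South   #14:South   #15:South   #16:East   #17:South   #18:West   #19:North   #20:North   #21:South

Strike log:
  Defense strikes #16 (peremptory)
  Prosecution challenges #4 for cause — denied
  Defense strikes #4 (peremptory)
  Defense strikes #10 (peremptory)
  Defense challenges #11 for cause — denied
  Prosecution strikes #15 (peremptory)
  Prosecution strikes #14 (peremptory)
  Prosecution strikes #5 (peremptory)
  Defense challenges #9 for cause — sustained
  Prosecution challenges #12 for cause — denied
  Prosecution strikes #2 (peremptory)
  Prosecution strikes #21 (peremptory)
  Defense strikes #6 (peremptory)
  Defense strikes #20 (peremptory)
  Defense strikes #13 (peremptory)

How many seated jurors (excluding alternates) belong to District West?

Removed: #2, #4, #5, #6, #9, #10, #13, #14, #15, #16, #20, #21.
Seated jurors 1–7: #1, #3, #7, #8, #11, #12, #17 (alternates #18, #19 not counted).
None of those are in District West → 0.

0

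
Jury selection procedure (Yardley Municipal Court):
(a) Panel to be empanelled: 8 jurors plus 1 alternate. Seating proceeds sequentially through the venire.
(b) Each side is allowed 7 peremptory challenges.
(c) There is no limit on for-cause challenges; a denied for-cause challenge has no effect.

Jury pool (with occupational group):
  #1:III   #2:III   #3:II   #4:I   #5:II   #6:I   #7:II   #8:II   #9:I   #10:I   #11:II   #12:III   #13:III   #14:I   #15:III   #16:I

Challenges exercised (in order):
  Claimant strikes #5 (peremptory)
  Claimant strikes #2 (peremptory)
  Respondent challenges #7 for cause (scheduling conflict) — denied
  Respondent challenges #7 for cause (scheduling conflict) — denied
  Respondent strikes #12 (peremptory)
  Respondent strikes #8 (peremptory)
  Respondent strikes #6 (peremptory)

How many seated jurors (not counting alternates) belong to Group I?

Removed: #2, #5, #6, #8, #12.
Seated jurors 1–8: #1, #3, #4, #7, #9, #10, #11, #13 (alternates #14 not counted).
Of those, in Group I: #4, #9, #10 → 3.

3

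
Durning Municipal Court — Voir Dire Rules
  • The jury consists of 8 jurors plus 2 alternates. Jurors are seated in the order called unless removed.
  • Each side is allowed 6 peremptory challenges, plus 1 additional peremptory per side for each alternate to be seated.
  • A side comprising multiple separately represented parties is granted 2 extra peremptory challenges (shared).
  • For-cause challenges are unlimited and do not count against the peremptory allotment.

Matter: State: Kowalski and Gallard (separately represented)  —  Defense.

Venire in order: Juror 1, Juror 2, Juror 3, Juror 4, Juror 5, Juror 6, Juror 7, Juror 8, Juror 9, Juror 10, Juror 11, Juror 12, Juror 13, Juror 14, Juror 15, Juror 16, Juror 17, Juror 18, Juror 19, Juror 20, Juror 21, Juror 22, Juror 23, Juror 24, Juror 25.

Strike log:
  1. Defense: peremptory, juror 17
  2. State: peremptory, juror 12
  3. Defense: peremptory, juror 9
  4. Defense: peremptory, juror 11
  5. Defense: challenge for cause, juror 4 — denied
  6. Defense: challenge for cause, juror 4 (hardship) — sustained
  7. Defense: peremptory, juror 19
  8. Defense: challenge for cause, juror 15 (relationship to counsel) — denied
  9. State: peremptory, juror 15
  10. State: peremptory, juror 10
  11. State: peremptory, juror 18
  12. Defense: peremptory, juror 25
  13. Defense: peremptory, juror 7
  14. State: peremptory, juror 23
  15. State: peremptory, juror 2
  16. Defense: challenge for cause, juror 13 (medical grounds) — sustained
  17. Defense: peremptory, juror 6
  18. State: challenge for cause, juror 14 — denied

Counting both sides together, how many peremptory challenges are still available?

State allotment: 6 base + 1 × 2 alternates + 2 multi-party = 10. Defense allotment: 6 base + 1 × 2 alternates = 8.
State peremptories used: #12, #15, #10, #18, #23, #2 — 6 (the for-cause on #14 doesn't count).
Defense peremptories used: #17, #9, #11, #19, #25, #7, #6 — 7 (for-cause on #4, #4, #15, #13 don't count).
Remaining: (10 − 6) + (8 − 7) = 5.

5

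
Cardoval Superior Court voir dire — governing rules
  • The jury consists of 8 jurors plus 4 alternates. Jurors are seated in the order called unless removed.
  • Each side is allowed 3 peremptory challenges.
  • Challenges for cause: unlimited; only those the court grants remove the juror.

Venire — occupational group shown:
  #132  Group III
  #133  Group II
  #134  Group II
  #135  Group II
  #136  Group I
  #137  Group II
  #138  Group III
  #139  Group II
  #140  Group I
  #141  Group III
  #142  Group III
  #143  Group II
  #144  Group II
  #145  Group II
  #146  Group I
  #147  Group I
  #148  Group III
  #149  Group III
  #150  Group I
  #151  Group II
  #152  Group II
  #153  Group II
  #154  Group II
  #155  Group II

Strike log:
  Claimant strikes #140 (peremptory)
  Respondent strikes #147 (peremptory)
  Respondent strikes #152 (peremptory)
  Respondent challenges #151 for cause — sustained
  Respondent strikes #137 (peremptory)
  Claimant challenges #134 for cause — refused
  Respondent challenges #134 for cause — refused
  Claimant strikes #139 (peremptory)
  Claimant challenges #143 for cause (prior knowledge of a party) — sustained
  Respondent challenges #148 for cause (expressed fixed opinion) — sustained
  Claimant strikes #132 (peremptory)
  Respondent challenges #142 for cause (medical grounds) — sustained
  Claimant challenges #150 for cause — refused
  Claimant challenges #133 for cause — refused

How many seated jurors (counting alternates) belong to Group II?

Removed: #132, #137, #139, #140, #142, #143, #147, #148, #151, #152.
Seated (12 incl. alternates): #133, #134, #135, #136, #138, #141, #144, #145, #146, #149, #150, #153.
Of those, in Group II: #133, #134, #135, #144, #145, #153 → 6.

6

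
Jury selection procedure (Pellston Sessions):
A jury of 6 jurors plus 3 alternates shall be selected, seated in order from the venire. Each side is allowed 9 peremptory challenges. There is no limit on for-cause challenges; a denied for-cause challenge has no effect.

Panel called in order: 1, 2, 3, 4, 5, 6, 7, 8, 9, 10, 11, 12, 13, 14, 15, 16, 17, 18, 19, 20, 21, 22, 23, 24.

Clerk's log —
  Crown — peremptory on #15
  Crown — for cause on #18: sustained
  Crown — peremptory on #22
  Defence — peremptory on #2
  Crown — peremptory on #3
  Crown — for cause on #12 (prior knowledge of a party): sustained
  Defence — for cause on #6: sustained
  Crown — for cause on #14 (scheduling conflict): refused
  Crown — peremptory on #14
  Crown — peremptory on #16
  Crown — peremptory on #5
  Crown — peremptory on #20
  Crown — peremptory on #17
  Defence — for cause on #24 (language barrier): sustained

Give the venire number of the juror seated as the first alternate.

Removed: #2, #3, #5, #6, #12, #14, #15, #16, #17, #18, #20, #22, #24.
Seating in order: seats 1–6 → #1, #4, #7, #8, #9, #10; alternates → #11, #13, #19.
So alternate 1 is #11.

11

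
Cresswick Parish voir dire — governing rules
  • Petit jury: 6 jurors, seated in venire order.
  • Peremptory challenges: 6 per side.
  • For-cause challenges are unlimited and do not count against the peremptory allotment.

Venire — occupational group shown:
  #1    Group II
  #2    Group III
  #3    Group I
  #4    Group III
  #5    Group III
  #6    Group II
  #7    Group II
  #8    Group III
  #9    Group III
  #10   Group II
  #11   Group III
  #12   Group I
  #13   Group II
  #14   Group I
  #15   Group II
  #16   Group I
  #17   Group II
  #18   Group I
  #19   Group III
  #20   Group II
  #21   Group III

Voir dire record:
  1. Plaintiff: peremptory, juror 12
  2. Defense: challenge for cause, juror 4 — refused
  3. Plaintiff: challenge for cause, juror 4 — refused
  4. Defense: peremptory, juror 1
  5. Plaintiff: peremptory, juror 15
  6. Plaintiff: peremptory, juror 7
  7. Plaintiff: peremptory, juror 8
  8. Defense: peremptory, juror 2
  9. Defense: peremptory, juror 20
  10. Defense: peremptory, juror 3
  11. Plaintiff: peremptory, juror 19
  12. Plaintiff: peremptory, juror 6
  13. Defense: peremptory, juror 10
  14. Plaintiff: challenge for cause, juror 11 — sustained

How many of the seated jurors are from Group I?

2

Removed: #1, #2, #3, #6, #7, #8, #10, #11, #12, #15, #19, #20.
Seated jurors 1–6: #4, #5, #9, #13, #14, #16.
Of those, in Group I: #14, #16 → 2.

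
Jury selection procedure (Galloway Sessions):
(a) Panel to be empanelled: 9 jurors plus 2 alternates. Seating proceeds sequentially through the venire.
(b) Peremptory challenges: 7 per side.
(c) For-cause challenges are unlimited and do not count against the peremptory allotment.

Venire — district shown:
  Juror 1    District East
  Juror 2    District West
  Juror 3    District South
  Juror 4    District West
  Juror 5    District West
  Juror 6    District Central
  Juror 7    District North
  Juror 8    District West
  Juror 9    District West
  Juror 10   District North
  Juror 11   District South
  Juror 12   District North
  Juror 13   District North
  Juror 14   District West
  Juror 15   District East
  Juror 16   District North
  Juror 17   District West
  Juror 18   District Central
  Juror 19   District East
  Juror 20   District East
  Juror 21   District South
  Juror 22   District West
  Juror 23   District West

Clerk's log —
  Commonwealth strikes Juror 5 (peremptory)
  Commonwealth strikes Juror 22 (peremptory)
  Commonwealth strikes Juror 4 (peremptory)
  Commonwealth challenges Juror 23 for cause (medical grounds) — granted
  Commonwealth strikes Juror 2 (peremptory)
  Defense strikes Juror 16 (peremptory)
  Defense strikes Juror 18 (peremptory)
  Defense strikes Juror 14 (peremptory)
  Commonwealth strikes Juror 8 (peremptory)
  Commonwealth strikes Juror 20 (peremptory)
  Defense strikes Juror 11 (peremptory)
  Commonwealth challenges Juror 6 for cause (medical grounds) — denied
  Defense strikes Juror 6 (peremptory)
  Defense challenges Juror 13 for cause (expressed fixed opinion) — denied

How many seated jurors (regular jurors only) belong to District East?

Removed: #2, #4, #5, #6, #8, #11, #14, #16, #18, #20, #22, #23.
Seated jurors 1–9: #1, #3, #7, #9, #10, #12, #13, #15, #17 (alternates #19, #21 not counted).
Of those, in District East: #1, #15 → 2.

2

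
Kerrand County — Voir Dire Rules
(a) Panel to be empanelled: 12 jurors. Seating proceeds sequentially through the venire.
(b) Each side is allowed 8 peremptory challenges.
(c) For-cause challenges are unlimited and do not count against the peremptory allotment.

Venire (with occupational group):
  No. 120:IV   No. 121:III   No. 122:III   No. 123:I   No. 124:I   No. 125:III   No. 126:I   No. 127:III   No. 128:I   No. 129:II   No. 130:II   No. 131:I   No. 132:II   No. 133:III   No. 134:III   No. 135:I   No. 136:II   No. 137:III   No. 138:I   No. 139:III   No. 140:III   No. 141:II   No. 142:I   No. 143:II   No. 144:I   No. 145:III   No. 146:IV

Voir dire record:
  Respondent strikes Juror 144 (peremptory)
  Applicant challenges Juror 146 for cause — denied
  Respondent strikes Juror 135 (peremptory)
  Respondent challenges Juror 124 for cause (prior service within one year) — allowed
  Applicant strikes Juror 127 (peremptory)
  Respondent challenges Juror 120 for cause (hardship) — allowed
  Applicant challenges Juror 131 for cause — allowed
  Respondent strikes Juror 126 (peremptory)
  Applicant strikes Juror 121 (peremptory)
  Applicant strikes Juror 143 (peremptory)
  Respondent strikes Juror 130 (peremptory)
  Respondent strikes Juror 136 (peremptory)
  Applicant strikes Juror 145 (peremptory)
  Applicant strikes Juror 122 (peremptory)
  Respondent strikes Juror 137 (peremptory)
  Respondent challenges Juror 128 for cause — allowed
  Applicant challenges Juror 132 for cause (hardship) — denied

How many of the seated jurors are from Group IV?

Removed: #120, #121, #122, #124, #126, #127, #128, #130, #131, #135, #136, #137, #143, #144, #145.
Seated jurors 1–12: #123, #125, #129, #132, #133, #134, #138, #139, #140, #141, #142, #146.
Of those, in Group IV: #146 → 1.

1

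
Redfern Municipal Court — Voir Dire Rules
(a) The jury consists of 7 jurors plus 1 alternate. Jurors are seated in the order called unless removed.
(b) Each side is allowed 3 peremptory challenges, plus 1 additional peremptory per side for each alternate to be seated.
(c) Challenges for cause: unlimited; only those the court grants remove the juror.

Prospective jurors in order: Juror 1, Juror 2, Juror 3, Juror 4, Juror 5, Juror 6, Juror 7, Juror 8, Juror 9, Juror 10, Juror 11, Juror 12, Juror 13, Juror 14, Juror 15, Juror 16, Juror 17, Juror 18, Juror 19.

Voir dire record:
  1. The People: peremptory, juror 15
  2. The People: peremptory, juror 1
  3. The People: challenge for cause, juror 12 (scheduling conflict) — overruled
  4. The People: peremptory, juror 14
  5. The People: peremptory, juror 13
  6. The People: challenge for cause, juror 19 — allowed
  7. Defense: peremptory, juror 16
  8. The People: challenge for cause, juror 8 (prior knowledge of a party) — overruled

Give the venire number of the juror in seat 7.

8

Removed: #1, #13, #14, #15, #16, #19. (#8, #12 stay — for-cause denied.)
Filling seats in venire order through position 7: #2, #3, #4, #5, #6, #7, #8.
So seat 7 is #8.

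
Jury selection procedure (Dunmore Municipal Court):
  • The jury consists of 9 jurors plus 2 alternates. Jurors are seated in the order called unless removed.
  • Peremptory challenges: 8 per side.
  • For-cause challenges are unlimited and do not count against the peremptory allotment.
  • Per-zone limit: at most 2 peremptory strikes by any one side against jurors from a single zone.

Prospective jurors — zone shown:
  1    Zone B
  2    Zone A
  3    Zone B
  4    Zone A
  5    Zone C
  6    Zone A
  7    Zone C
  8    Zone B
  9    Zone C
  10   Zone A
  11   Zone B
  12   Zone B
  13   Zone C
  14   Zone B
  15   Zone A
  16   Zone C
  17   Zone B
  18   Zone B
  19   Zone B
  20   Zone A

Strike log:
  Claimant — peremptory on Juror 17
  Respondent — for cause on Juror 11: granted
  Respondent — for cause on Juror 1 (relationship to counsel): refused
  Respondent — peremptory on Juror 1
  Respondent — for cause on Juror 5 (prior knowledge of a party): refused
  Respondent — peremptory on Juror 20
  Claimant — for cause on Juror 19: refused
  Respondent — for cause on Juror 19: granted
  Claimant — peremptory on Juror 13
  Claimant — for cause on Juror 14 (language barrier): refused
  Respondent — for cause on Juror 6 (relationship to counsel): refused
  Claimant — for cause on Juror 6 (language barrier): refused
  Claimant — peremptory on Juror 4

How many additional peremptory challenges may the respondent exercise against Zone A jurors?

Respondent peremptories so far: #1, #20 — 2 of 8 used, 6 left overall.
Against Zone A: #20 — 1 used; per-zone cap 2 leaves 1.
Binding limit: min(6, 1) = 1.

1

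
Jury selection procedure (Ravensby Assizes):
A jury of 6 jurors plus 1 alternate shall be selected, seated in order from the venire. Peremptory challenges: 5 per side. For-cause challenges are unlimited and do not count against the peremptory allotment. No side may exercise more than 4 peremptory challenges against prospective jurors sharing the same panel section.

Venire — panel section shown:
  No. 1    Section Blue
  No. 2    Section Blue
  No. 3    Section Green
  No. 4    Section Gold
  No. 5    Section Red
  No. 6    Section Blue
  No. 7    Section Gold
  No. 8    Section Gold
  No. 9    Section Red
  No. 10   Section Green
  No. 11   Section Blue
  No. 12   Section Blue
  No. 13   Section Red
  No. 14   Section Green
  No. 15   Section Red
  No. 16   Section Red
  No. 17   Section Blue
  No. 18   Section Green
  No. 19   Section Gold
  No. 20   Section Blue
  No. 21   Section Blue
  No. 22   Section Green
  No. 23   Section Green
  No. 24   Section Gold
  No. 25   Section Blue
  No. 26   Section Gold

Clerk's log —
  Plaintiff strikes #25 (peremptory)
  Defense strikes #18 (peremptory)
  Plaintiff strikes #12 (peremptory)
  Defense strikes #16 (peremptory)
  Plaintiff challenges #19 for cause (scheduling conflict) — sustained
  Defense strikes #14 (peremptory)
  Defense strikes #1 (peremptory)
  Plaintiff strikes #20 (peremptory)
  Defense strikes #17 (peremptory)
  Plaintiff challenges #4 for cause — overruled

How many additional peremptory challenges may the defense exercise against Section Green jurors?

Defense peremptories so far: #18, #16, #14, #1, #17 — 5 of 5 used, 0 left overall.
Against Section Green: #18, #14 — 2 used; per-section cap 4 leaves 2.
Binding limit: min(0, 2) = 0.

0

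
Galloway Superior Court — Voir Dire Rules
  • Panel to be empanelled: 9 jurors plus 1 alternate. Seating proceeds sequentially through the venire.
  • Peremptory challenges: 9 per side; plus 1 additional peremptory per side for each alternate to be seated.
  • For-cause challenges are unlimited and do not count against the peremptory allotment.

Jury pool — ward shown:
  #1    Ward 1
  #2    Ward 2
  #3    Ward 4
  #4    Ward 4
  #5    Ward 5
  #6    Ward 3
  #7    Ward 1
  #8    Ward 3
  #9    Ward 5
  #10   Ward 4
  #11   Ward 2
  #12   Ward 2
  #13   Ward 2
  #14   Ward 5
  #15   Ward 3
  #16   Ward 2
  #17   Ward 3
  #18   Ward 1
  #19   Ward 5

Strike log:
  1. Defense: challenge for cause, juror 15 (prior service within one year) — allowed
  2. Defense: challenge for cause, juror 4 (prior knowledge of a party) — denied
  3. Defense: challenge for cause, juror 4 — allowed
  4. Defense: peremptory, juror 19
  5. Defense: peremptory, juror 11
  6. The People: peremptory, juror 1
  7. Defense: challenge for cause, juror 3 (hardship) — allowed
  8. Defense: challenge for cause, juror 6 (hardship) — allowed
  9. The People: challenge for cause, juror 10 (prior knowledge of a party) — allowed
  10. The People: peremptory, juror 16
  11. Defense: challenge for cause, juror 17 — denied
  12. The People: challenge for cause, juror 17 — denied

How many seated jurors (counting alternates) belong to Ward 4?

Removed: #1, #3, #4, #6, #10, #11, #15, #16, #19.
Seated (10 incl. alternates): #2, #5, #7, #8, #9, #12, #13, #14, #17, #18.
None of those are in Ward 4 → 0.

0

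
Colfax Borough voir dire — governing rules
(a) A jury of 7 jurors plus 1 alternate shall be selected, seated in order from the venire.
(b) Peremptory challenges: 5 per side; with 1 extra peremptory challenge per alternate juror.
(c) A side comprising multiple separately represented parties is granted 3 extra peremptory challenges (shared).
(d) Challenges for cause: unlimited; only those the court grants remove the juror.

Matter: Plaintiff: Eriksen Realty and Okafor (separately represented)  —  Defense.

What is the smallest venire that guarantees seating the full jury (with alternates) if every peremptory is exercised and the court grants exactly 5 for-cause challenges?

28

Seats to fill: 7 + 1 alternates = 8.
Peremptories — Plaintiff: 5 + 1×1 + 3 = 9; Defense: 5 + 1×1 = 6; total 15.
For-cause removals: 5.
Minimum venire: 8 + 15 + 5 = 28.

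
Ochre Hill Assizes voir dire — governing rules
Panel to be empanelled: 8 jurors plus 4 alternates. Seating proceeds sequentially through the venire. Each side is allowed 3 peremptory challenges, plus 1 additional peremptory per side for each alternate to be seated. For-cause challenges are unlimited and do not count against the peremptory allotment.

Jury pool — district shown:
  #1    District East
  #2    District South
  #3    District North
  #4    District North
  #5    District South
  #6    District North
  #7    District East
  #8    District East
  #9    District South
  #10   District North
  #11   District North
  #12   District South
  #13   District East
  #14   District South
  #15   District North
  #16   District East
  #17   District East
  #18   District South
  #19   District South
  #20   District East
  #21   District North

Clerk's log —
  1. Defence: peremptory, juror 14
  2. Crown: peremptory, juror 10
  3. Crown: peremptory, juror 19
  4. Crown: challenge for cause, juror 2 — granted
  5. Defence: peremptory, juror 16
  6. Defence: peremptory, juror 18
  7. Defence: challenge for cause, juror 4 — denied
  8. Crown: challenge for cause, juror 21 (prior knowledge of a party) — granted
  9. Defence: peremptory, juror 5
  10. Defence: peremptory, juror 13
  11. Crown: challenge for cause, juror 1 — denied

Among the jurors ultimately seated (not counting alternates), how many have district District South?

Removed: #2, #5, #10, #13, #14, #16, #18, #19, #21.
Seated jurors 1–8: #1, #3, #4, #6, #7, #8, #9, #11 (alternates #12, #15, #17, #20 not counted).
Of those, in District South: #9 → 1.

1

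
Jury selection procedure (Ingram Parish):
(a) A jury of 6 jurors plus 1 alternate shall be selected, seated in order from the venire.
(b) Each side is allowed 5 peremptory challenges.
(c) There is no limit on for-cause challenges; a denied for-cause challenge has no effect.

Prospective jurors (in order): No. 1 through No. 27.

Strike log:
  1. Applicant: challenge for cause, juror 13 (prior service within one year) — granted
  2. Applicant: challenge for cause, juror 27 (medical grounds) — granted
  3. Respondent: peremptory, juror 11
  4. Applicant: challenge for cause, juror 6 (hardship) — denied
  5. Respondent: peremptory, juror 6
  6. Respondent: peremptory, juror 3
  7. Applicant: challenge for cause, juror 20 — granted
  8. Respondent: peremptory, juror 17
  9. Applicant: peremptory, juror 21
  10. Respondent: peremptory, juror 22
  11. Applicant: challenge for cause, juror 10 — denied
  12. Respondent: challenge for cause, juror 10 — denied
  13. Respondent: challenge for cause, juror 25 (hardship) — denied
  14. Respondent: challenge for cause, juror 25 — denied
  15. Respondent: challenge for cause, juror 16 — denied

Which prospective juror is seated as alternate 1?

9

Removed: #3, #6, #11, #13, #17, #20, #21, #22, #27. (#10, #16, #25 stay — for-cause denied.)
Seating in order: seats 1–6 → #1, #2, #4, #5, #7, #8; alternates → #9.
So alternate 1 is #9.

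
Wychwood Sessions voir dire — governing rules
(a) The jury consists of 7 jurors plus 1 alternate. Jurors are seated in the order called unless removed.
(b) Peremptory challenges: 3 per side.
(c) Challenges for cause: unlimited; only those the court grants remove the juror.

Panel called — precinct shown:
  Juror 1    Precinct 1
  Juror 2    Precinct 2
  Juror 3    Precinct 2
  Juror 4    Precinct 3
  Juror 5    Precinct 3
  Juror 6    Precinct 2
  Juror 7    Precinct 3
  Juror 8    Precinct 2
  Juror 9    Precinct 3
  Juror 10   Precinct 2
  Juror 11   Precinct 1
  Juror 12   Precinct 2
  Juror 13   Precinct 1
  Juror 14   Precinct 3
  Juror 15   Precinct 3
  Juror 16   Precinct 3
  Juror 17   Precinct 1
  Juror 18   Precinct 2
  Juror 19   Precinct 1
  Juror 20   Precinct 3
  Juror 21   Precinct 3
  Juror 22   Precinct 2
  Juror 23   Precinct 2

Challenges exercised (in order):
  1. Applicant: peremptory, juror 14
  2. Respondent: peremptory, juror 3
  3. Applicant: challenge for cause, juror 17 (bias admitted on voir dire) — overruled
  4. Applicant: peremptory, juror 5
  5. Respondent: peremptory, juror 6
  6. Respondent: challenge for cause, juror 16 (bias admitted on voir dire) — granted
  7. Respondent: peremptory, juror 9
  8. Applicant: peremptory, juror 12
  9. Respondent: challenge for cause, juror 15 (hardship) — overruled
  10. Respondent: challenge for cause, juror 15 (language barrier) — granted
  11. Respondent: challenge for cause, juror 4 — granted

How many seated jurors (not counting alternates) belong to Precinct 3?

Removed: #3, #4, #5, #6, #9, #12, #14, #15, #16.
Seated jurors 1–7: #1, #2, #7, #8, #10, #11, #13 (alternates #17 not counted).
Of those, in Precinct 3: #7 → 1.

1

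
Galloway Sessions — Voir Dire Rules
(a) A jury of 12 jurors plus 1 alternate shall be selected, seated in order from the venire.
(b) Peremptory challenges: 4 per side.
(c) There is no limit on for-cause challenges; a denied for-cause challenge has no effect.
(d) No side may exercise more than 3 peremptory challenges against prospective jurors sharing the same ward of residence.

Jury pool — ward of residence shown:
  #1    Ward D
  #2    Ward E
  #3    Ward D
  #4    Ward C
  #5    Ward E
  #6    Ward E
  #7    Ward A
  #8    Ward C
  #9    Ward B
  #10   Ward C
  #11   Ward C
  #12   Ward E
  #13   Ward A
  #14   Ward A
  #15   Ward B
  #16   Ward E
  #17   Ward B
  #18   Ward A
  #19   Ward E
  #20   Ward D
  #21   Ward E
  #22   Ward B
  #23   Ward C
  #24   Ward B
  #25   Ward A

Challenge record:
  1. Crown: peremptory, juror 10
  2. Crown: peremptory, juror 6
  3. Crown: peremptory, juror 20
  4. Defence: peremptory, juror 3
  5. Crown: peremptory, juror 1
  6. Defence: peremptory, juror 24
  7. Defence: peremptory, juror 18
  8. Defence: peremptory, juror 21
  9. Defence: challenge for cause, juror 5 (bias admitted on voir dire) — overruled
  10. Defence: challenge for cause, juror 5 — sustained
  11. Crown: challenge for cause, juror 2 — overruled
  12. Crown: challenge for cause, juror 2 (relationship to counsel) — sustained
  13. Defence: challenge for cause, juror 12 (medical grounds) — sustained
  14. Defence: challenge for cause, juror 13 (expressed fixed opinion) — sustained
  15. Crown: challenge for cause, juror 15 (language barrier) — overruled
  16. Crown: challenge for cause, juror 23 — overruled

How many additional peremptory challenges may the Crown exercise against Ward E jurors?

Crown peremptories so far: #10, #6, #20, #1 — 4 of 4 used, 0 left overall.
Against Ward E: #6 — 1 used; per-ward cap 3 leaves 2.
Binding limit: min(0, 2) = 0.

0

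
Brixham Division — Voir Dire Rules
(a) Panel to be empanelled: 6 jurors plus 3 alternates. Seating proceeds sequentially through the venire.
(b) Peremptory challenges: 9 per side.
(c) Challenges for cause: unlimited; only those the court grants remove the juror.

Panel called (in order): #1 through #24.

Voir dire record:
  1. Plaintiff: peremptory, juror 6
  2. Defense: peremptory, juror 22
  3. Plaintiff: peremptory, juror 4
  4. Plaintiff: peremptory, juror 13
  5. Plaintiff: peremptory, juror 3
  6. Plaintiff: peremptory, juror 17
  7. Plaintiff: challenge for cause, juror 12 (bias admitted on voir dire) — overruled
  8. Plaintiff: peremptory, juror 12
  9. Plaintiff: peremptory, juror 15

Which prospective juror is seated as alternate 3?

14

Removed: #3, #4, #6, #12, #13, #15, #17, #22.
Filling seats in venire order through position 9: #1, #2, #5, #7, #8, #9, #10, #11, #14.
So alternate 3 is #14.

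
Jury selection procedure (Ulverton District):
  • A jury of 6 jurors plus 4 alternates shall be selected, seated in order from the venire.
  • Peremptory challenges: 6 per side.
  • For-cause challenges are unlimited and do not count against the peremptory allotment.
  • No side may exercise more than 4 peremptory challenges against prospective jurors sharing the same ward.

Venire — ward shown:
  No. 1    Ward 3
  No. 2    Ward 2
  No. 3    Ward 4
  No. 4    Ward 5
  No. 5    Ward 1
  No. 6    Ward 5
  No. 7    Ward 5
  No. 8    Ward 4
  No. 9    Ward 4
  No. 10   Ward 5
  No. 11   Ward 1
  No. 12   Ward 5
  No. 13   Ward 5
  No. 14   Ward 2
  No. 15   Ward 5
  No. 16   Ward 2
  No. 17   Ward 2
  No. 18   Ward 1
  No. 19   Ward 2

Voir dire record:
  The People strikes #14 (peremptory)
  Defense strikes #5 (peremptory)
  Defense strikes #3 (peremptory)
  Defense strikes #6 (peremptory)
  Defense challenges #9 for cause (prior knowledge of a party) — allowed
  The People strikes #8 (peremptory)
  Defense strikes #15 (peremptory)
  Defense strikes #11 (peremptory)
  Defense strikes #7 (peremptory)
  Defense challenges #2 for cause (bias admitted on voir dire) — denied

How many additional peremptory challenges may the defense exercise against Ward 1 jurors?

Defense peremptories so far: #5, #3, #6, #15, #11, #7 — 6 of 6 used, 0 left overall.
Against Ward 1: #5, #11 — 2 used; per-ward cap 4 leaves 2.
Binding limit: min(0, 2) = 0.

0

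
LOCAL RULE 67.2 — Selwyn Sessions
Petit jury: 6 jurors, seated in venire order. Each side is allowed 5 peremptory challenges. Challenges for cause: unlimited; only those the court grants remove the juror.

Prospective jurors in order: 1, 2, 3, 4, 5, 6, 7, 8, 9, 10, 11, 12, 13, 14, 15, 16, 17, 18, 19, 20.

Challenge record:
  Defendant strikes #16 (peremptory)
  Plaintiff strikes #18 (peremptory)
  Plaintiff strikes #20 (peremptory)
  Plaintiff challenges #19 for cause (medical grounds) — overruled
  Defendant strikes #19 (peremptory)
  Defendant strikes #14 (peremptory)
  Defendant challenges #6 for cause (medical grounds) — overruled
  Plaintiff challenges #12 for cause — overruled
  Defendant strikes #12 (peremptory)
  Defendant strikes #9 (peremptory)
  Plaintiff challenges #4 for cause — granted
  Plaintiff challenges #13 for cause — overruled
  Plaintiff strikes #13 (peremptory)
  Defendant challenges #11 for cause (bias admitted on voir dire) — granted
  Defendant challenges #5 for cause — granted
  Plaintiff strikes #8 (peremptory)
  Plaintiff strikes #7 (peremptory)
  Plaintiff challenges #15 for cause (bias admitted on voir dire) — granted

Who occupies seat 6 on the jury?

Removed: #4, #5, #7, #8, #9, #11, #12, #13, #14, #15, #16, #18, #19, #20. (#6 stays — for-cause denied.)
Seating in order: seats 1–6 → #1, #2, #3, #6, #10, #17.
So seat 6 is #17.

17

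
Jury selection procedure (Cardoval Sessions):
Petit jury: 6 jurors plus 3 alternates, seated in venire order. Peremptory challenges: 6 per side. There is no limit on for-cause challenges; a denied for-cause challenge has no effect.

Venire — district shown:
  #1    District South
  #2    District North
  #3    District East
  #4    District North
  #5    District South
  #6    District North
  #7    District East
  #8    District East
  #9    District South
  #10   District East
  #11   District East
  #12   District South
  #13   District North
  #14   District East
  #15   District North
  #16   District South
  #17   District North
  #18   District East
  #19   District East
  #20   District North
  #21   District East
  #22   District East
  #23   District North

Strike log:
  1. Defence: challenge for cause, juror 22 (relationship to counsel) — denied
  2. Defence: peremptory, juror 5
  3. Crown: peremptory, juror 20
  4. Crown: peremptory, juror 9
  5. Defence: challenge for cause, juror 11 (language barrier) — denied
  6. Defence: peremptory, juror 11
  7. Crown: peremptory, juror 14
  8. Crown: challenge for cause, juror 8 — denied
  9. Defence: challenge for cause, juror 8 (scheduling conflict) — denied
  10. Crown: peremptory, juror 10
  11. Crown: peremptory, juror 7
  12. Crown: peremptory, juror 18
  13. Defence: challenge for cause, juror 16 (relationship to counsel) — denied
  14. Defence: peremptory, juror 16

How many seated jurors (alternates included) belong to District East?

2

Removed: #5, #7, #9, #10, #11, #14, #16, #18, #20.
Seated (9 incl. alternates): #1, #2, #3, #4, #6, #8, #12, #13, #15.
Of those, in District East: #3, #8 → 2.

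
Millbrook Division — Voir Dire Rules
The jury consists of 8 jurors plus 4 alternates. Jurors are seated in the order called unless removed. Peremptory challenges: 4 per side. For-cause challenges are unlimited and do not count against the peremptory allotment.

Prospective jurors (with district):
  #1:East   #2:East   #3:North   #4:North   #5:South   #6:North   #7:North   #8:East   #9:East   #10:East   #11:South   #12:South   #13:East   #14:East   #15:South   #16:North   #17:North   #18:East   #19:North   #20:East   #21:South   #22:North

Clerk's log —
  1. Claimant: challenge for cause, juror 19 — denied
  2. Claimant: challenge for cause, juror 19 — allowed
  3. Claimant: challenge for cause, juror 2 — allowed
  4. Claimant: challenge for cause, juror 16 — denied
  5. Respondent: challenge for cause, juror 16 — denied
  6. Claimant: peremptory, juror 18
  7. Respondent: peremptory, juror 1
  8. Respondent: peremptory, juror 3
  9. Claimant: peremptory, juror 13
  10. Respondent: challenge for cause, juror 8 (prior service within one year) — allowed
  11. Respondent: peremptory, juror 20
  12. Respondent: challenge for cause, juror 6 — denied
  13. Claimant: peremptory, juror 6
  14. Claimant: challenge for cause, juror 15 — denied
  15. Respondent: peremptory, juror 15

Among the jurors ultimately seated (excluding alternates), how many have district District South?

Removed: #1, #2, #3, #6, #8, #13, #15, #18, #19, #20.
Seated jurors 1–8: #4, #5, #7, #9, #10, #11, #12, #14 (alternates #16, #17, #21, #22 not counted).
Of those, in District South: #5, #11, #12 → 3.

3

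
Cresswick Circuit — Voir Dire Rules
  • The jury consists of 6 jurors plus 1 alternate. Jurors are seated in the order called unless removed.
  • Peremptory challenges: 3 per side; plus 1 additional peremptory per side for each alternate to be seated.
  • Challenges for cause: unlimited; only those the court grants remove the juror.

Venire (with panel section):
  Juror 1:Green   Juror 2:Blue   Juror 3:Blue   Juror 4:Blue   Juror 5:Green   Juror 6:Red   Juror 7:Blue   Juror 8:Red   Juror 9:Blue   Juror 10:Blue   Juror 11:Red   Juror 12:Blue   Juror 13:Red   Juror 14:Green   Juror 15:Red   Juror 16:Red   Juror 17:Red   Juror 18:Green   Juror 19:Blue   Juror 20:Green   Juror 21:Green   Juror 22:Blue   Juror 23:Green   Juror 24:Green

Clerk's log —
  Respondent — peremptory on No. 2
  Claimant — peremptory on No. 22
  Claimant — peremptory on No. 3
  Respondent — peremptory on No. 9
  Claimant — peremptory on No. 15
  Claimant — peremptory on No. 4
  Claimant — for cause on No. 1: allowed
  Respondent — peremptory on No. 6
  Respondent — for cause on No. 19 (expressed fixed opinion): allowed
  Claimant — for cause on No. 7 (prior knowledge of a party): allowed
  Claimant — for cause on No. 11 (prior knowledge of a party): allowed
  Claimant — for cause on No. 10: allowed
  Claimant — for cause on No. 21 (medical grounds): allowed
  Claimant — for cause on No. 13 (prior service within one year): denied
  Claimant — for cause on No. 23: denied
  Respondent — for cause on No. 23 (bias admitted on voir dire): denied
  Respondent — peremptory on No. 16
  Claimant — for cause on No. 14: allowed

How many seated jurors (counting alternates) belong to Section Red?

Removed: #1, #2, #3, #4, #6, #7, #9, #10, #11, #14, #15, #16, #19, #21, #22.
Seated (7 incl. alternates): #5, #8, #12, #13, #17, #18, #20.
Of those, in Section Red: #8, #13, #17 → 3.

3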